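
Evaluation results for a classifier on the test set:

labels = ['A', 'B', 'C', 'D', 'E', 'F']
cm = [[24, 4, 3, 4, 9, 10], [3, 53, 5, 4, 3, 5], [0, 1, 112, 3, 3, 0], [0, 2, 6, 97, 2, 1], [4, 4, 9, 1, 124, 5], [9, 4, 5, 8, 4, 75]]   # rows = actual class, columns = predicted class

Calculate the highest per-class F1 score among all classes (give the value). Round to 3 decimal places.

0.865

Per-class F1 score (2·TP/(2·TP+FP+FN)):
  A: TP=24, FP=3+0+0+4+9=16, FN=4+3+4+9+10=30 → 48/94 = 0.5106
  B: TP=53, FP=4+1+2+4+4=15, FN=3+5+4+3+5=20 → 106/141 = 0.7518
  C: TP=112, FP=3+5+6+9+5=28, FN=0+1+3+3+0=7 → 224/259 = 0.8649
  D: TP=97, FP=4+4+3+1+8=20, FN=0+2+6+2+1=11 → 194/225 = 0.8622
  E: TP=124, FP=9+3+3+2+4=21, FN=4+4+9+1+5=23 → 248/292 = 0.8493
  F: TP=75, FP=10+5+0+1+5=21, FN=9+4+5+8+4=30 → 150/201 = 0.7463
Highest is class 'C' with F1 score = 0.865.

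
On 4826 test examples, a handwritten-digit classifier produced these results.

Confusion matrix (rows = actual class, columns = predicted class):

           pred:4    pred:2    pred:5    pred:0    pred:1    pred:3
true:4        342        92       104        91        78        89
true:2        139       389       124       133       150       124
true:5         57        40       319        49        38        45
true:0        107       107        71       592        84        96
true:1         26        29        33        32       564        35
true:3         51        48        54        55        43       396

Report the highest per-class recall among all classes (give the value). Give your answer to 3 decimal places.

Per-class recall (TP/(TP+FN)):
  4: TP=342, FN=92+104+91+78+89=454 → 342/796 = 0.4296
  2: TP=389, FN=139+124+133+150+124=670 → 389/1059 = 0.3673
  5: TP=319, FN=57+40+49+38+45=229 → 319/548 = 0.5821
  0: TP=592, FN=107+107+71+84+96=465 → 592/1057 = 0.5601
  1: TP=564, FN=26+29+33+32+35=155 → 564/719 = 0.7844
  3: TP=396, FN=51+48+54+55+43=251 → 396/647 = 0.6121
Highest is class '1' with recall = 0.784.

0.784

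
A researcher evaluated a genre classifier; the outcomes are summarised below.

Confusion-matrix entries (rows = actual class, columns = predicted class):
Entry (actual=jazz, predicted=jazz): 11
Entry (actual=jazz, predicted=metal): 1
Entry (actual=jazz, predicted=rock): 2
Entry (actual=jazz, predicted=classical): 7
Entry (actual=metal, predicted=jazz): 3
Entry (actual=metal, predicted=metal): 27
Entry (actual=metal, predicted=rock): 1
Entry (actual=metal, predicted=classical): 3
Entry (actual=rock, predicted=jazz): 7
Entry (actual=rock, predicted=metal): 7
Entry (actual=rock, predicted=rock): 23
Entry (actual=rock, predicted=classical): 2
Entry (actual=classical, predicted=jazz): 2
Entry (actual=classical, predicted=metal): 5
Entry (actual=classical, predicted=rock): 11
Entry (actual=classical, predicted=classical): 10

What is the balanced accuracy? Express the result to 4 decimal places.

0.5662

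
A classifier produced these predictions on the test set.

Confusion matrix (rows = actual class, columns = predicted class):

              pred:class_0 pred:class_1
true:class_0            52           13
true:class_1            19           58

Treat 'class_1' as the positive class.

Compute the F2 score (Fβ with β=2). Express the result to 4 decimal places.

Fβ = (1+β²)·TP / ((1+β²)·TP + β²·FN + FP), with β²=4
= 5·58 / (5·58 + 4·19 + 13) = 0.7652

0.7652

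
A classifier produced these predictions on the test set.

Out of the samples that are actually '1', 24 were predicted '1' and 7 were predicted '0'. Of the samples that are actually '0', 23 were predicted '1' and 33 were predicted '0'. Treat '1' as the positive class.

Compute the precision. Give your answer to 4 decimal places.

0.5106

Precision = TP/(TP+FP) = 24/(24+23) = 24/47 = 0.5106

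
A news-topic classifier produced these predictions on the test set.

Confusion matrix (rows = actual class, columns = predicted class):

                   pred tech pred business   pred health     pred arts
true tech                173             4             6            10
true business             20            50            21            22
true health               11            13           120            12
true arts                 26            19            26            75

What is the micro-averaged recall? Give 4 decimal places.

0.6875

Micro-averaging pools counts across classes: ΣTP=418, ΣFP=190, ΣFN=190.
Micro-recall = TP/(TP+FN) on pooled counts = 0.6875 (equals overall accuracy in single-label multiclass).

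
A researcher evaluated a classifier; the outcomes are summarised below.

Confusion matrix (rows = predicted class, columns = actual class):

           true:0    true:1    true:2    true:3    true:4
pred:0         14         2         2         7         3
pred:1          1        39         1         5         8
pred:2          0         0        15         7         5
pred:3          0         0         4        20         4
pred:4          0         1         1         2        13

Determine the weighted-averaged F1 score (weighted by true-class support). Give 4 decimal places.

Per-class F1 score (2·TP/(2·TP+FP+FN)):
  0: TP=14, FP=2+2+7+3=14, FN=1+0+0+0=1 → 28/43 = 0.65116
  1: TP=39, FP=1+1+5+8=15, FN=2+0+0+1=3 → 78/96 = 0.81250
  2: TP=15, FP=0+0+7+5=12, FN=2+1+4+1=8 → 30/50 = 0.60000
  3: TP=20, FP=0+0+4+4=8, FN=7+5+7+2=21 → 40/69 = 0.57971
  4: TP=13, FP=0+1+1+2=4, FN=3+8+5+4=20 → 26/50 = 0.52000
Weighted-F1 score = Σ (supportᵢ/N)·F1 scoreᵢ with N=154: (15/154)·0.65116 + (42/154)·0.81250 + (23/154)·0.60000 + (41/154)·0.57971 + (33/154)·0.52000 = 0.6404

0.6404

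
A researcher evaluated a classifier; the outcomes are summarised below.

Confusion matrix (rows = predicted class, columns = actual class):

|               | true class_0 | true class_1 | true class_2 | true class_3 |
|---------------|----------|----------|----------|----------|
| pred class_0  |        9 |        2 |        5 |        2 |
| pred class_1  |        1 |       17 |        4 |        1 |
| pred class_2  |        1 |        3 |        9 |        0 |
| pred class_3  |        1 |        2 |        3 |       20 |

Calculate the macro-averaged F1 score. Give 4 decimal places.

Per-class F1 score (2·TP/(2·TP+FP+FN)):
  class_0: TP=9, FP=2+5+2=9, FN=1+1+1=3 → 18/30 = 0.60000
  class_1: TP=17, FP=1+4+1=6, FN=2+3+2=7 → 34/47 = 0.72340
  class_2: TP=9, FP=1+3+0=4, FN=5+4+3=12 → 18/34 = 0.52941
  class_3: TP=20, FP=1+2+3=6, FN=2+1+0=3 → 40/49 = 0.81633
Macro-F1 score = mean = (0.60000 + 0.72340 + 0.52941 + 0.81633) / 4 = 0.6673

0.6673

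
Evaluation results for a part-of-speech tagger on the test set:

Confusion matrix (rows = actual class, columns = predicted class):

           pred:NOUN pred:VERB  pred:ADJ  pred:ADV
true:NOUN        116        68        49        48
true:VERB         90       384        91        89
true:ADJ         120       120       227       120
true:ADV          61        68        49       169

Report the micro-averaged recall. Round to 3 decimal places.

Micro-averaging pools counts across classes: ΣTP=896, ΣFP=973, ΣFN=973.
Micro-recall = TP/(TP+FN) on pooled counts = 0.479 (equals overall accuracy in single-label multiclass).

0.479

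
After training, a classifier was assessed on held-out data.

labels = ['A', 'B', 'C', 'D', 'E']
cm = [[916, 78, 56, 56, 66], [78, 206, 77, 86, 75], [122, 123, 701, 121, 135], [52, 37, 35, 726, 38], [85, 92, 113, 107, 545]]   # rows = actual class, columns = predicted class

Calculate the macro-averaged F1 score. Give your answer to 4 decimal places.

0.6248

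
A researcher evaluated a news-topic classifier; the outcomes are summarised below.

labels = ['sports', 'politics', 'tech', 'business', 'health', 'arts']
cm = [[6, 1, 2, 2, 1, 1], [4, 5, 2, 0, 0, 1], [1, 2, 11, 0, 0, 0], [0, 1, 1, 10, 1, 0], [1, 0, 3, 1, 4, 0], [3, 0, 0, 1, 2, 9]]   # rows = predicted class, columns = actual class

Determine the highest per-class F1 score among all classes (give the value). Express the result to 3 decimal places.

0.741

Per-class F1 score (2·TP/(2·TP+FP+FN)):
  sports: TP=6, FP=1+2+2+1+1=7, FN=4+1+0+1+3=9 → 12/28 = 0.4286
  politics: TP=5, FP=4+2+0+0+1=7, FN=1+2+1+0+0=4 → 10/21 = 0.4762
  tech: TP=11, FP=1+2+0+0+0=3, FN=2+2+1+3+0=8 → 22/33 = 0.6667
  business: TP=10, FP=0+1+1+1+0=3, FN=2+0+0+1+1=4 → 20/27 = 0.7407
  health: TP=4, FP=1+0+3+1+0=5, FN=1+0+0+1+2=4 → 8/17 = 0.4706
  arts: TP=9, FP=3+0+0+1+2=6, FN=1+1+0+0+0=2 → 18/26 = 0.6923
Highest is class 'business' with F1 score = 0.741.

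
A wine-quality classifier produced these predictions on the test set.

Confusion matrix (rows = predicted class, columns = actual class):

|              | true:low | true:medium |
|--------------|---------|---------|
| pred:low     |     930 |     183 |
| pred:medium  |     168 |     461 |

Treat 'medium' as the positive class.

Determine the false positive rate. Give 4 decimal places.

0.1530

FPR = FP/(FP+TN) = 168/(168+930) = 0.1530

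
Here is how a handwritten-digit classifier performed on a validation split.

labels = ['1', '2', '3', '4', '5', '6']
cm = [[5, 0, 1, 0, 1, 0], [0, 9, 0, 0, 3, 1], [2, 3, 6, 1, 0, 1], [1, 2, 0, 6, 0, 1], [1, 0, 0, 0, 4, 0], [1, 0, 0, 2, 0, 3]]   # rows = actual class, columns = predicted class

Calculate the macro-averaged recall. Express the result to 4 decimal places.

0.6280

Per-class recall (TP/(TP+FN)):
  1: TP=5, FN=0+1+0+1+0=2 → 5/7 = 0.71429
  2: TP=9, FN=0+0+0+3+1=4 → 9/13 = 0.69231
  3: TP=6, FN=2+3+1+0+1=7 → 6/13 = 0.46154
  4: TP=6, FN=1+2+0+0+1=4 → 6/10 = 0.60000
  5: TP=4, FN=1+0+0+0+0=1 → 4/5 = 0.80000
  6: TP=3, FN=1+0+0+2+0=3 → 3/6 = 0.50000
Macro-recall = mean = (0.71429 + 0.69231 + 0.46154 + 0.60000 + 0.80000 + 0.50000) / 6 = 0.6280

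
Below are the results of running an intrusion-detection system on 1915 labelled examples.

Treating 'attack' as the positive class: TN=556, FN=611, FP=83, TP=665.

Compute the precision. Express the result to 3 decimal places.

0.889

Precision = TP/(TP+FP) = 665/(665+83) = 665/748 = 0.889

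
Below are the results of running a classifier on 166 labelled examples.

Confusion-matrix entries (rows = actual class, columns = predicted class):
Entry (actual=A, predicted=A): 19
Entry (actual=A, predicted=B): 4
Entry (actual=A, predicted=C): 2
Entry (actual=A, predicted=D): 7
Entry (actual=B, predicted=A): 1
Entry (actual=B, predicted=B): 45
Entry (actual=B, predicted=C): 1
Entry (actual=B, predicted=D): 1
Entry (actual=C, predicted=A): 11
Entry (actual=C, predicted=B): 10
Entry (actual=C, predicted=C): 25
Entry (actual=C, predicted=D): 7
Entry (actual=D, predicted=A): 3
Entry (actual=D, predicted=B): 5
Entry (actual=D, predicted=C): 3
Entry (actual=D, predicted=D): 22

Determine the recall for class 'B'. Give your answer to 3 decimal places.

0.938

Treat 'B' as positive and all other classes as negative.
recall = TP/(TP+FN).
B: TP=45, FN=1+1+1=3 → 45/48 = 0.9375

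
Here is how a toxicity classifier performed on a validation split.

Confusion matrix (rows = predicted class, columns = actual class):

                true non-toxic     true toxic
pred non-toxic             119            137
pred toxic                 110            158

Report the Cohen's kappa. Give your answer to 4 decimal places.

Observed agreement pₒ = trace/N = 277/524 = 0.52863
Expected agreement pₑ = Σ (rowᵢ·colᵢ)/N² = (229·256 + 295·268)/524² = 0.50144
κ = (pₒ − pₑ)/(1 − pₑ) = (0.52863 − 0.50144)/(1 − 0.50144) = 0.0545

0.0545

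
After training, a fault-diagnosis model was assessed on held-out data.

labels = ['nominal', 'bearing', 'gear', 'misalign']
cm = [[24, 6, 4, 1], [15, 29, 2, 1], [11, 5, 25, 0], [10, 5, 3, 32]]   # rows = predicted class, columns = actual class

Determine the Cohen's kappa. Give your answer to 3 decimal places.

Observed agreement pₒ = trace/N = 110/173 = 0.6358
Expected agreement pₑ = Σ (rowᵢ·colᵢ)/N² = (60·35 + 45·47 + 34·41 + 34·50)/173² = 0.2442
κ = (pₒ − pₑ)/(1 − pₑ) = (0.6358 − 0.2442)/(1 − 0.2442) = 0.518

0.518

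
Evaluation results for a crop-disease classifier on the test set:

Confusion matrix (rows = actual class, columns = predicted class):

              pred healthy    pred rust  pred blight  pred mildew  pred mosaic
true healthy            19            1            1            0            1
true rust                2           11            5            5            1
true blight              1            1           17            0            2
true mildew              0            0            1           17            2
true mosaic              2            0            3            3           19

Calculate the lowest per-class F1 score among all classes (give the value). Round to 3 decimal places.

0.595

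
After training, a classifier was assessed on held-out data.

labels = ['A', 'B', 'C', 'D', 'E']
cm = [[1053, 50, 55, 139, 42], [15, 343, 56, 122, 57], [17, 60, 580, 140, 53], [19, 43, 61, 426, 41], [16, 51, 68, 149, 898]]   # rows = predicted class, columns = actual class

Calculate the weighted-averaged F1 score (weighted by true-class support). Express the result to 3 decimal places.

Per-class F1 score (2·TP/(2·TP+FP+FN)):
  A: TP=1053, FP=50+55+139+42=286, FN=15+17+19+16=67 → 2106/2459 = 0.8564
  B: TP=343, FP=15+56+122+57=250, FN=50+60+43+51=204 → 686/1140 = 0.6018
  C: TP=580, FP=17+60+140+53=270, FN=55+56+61+68=240 → 1160/1670 = 0.6946
  D: TP=426, FP=19+43+61+41=164, FN=139+122+140+149=550 → 852/1566 = 0.5441
  E: TP=898, FP=16+51+68+149=284, FN=42+57+53+41=193 → 1796/2273 = 0.7901
Weighted-F1 score = Σ (supportᵢ/N)·F1 scoreᵢ with N=4554: (1120/4554)·0.8564 + (547/4554)·0.6018 + (820/4554)·0.6946 + (976/4554)·0.5441 + (1091/4554)·0.7901 = 0.714

0.714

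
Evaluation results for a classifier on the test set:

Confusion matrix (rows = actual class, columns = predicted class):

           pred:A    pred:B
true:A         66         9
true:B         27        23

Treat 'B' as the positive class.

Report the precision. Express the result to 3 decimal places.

Precision = TP/(TP+FP) = 23/(23+9) = 23/32 = 0.719

0.719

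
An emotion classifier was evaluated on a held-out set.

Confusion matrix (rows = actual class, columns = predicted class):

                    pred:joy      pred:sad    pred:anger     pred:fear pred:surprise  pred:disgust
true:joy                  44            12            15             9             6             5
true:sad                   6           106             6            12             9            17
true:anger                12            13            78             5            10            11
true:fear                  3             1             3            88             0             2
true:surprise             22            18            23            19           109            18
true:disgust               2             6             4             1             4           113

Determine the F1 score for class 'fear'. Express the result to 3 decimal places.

Take TP from the diagonal, FP from the rest of the 'fear' prediction marginal, FN from the rest of the 'fear' actual marginal.
F1 score = 2·TP/(2·TP+FP+FN).
fear: TP=88, FP=9+12+5+19+1=46, FN=3+1+3+0+2=9 → 176/231 = 0.7619

0.762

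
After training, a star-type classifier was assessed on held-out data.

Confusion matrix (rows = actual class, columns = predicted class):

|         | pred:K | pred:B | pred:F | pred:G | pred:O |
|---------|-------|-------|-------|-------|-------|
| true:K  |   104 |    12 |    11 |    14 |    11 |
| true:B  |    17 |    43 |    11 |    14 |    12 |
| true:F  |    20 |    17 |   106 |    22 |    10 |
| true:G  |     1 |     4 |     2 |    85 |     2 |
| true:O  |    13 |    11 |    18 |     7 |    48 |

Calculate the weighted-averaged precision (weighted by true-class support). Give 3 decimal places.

0.630

Per-class precision (TP/(TP+FP)):
  K: TP=104, FP=17+20+1+13=51 → 104/155 = 0.6710
  B: TP=43, FP=12+17+4+11=44 → 43/87 = 0.4943
  F: TP=106, FP=11+11+2+18=42 → 106/148 = 0.7162
  G: TP=85, FP=14+14+22+7=57 → 85/142 = 0.5986
  O: TP=48, FP=11+12+10+2=35 → 48/83 = 0.5783
Weighted-precision = Σ (supportᵢ/N)·precisionᵢ with N=615: (152/615)·0.6710 + (97/615)·0.4943 + (175/615)·0.7162 + (94/615)·0.5986 + (97/615)·0.5783 = 0.630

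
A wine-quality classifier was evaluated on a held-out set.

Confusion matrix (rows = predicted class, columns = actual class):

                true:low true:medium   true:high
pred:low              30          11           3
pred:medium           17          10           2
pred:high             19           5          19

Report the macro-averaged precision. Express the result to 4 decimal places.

0.4895

Per-class precision (TP/(TP+FP)):
  low: TP=30, FP=11+3=14 → 30/44 = 0.68182
  medium: TP=10, FP=17+2=19 → 10/29 = 0.34483
  high: TP=19, FP=19+5=24 → 19/43 = 0.44186
Macro-precision = mean = (0.68182 + 0.34483 + 0.44186) / 3 = 0.4895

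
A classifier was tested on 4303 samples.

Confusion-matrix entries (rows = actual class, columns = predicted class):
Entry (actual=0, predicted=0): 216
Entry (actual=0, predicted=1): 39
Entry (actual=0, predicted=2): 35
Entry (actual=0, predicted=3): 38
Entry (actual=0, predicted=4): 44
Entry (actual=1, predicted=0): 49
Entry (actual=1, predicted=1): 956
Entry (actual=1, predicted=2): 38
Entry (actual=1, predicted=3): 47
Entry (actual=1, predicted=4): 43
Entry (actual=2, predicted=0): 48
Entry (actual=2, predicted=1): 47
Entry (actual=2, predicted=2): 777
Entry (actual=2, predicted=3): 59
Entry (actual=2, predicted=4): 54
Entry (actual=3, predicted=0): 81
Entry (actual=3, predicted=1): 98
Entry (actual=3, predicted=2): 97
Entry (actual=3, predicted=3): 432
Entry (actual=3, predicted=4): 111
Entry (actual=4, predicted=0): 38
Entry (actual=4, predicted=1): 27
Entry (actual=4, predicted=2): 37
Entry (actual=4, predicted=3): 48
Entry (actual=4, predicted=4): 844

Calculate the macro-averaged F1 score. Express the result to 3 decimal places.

0.713

Per-class F1 score (2·TP/(2·TP+FP+FN)):
  0: TP=216, FP=49+48+81+38=216, FN=39+35+38+44=156 → 432/804 = 0.5373
  1: TP=956, FP=39+47+98+27=211, FN=49+38+47+43=177 → 1912/2300 = 0.8313
  2: TP=777, FP=35+38+97+37=207, FN=48+47+59+54=208 → 1554/1969 = 0.7892
  3: TP=432, FP=38+47+59+48=192, FN=81+98+97+111=387 → 864/1443 = 0.5988
  4: TP=844, FP=44+43+54+111=252, FN=38+27+37+48=150 → 1688/2090 = 0.8077
Macro-F1 score = mean = (0.5373 + 0.8313 + 0.7892 + 0.5988 + 0.8077) / 5 = 0.713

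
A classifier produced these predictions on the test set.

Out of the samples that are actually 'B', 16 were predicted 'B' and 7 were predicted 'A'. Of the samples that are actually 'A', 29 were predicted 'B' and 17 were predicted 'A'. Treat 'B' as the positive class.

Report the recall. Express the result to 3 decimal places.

0.696

Recall = TP/(TP+FN) = 16/(16+7) = 16/23 = 0.696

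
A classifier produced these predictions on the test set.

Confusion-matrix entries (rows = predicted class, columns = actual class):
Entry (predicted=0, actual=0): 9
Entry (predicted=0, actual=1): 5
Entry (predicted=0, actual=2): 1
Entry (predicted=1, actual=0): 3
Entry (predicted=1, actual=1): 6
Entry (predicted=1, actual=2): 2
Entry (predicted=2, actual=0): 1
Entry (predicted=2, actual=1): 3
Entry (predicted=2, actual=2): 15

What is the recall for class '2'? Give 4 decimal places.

Take TP from the diagonal, FP from the rest of the '2' prediction marginal, FN from the rest of the '2' actual marginal.
recall = TP/(TP+FN).
2: TP=15, FN=1+2=3 → 15/18 = 0.83333

0.8333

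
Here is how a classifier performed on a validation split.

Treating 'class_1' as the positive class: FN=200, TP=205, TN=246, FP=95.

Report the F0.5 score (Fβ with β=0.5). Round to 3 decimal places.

Fβ = (1+β²)·TP / ((1+β²)·TP + β²·FN + FP), with β²=1/4
= 1.25·205 / (1.25·205 + 0.25·200 + 95) = 0.639

0.639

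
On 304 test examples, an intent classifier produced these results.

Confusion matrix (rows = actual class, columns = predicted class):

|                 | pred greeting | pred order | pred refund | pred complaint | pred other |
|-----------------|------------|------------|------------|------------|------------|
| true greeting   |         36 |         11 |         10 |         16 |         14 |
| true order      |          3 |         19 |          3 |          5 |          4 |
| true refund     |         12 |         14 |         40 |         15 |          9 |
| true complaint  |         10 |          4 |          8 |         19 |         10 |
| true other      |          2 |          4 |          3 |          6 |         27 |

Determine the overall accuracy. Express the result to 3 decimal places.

Accuracy = trace / total = (36+19+40+19+27=141) / 304 = 141/304 = 0.464

0.464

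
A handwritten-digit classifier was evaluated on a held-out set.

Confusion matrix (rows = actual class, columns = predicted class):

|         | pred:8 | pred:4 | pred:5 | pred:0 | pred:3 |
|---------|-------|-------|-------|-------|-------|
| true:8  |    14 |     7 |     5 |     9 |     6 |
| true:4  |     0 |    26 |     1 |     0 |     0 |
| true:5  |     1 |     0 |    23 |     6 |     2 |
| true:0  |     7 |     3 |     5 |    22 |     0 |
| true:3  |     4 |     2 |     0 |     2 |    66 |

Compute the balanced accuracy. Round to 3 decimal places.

Balanced accuracy = mean of per-class recall.
  8: recall = 14/41 = 0.3415
  4: recall = 26/27 = 0.9630
  5: recall = 23/32 = 0.7188
  0: recall = 22/37 = 0.5946
  3: recall = 66/74 = 0.8919
Mean = (0.3415 + 0.9630 + 0.7188 + 0.5946 + 0.8919) / 5 = 0.702

0.702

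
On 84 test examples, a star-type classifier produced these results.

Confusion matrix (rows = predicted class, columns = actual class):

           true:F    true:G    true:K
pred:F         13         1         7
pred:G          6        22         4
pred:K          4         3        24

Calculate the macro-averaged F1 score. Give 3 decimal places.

0.692

Per-class F1 score (2·TP/(2·TP+FP+FN)):
  F: TP=13, FP=1+7=8, FN=6+4=10 → 26/44 = 0.5909
  G: TP=22, FP=6+4=10, FN=1+3=4 → 44/58 = 0.7586
  K: TP=24, FP=4+3=7, FN=7+4=11 → 48/66 = 0.7273
Macro-F1 score = mean = (0.5909 + 0.7586 + 0.7273) / 3 = 0.692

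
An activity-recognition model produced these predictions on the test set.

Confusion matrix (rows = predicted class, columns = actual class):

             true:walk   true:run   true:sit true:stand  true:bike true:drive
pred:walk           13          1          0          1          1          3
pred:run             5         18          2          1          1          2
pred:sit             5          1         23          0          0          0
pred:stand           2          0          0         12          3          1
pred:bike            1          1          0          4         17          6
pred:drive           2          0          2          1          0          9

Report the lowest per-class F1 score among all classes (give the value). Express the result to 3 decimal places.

0.514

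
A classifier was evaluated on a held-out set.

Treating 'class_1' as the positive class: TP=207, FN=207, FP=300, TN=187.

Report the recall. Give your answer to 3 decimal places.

0.500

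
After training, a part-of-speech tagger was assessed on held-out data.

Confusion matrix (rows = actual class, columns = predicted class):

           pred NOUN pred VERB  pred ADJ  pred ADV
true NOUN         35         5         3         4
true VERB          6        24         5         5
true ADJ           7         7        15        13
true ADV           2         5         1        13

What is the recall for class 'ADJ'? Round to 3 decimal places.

Take TP from the diagonal, FP from the rest of the 'ADJ' prediction marginal, FN from the rest of the 'ADJ' actual marginal.
recall = TP/(TP+FN).
ADJ: TP=15, FN=7+7+13=27 → 15/42 = 0.3571

0.357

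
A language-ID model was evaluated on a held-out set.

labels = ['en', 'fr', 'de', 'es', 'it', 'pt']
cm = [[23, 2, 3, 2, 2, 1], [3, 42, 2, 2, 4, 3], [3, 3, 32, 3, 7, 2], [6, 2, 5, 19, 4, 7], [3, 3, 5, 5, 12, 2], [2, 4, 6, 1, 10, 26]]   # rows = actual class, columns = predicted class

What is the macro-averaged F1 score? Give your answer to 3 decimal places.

0.572

Per-class F1 score (2·TP/(2·TP+FP+FN)):
  en: TP=23, FP=3+3+6+3+2=17, FN=2+3+2+2+1=10 → 46/73 = 0.6301
  fr: TP=42, FP=2+3+2+3+4=14, FN=3+2+2+4+3=14 → 84/112 = 0.7500
  de: TP=32, FP=3+2+5+5+6=21, FN=3+3+3+7+2=18 → 64/103 = 0.6214
  es: TP=19, FP=2+2+3+5+1=13, FN=6+2+5+4+7=24 → 38/75 = 0.5067
  it: TP=12, FP=2+4+7+4+10=27, FN=3+3+5+5+2=18 → 24/69 = 0.3478
  pt: TP=26, FP=1+3+2+7+2=15, FN=2+4+6+1+10=23 → 52/90 = 0.5778
Macro-F1 score = mean = (0.6301 + 0.7500 + 0.6214 + 0.5067 + 0.3478 + 0.5778) / 6 = 0.572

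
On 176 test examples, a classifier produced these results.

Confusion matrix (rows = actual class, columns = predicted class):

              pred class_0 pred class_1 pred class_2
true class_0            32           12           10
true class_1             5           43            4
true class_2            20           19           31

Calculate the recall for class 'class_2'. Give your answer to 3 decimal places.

recall = TP/(TP+FN).
class_2: TP=31, FN=20+19=39 → 31/70 = 0.4429

0.443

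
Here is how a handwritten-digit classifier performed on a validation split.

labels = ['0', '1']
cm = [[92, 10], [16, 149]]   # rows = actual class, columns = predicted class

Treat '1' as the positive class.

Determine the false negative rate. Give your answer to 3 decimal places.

FNR = FN/(FN+TP) = 16/(16+149) = 0.097

0.097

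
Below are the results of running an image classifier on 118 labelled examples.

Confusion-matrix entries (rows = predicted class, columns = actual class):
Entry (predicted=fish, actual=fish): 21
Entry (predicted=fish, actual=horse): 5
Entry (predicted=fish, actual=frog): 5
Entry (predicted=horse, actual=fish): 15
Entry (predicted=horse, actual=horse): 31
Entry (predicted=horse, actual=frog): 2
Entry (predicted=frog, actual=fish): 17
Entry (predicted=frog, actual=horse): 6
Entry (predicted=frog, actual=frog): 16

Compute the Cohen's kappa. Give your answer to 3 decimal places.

Observed agreement pₒ = trace/N = 68/118 = 0.5763
Expected agreement pₑ = Σ (rowᵢ·colᵢ)/N² = (53·31 + 42·48 + 23·39)/118² = 0.3272
κ = (pₒ − pₑ)/(1 − pₑ) = (0.5763 − 0.3272)/(1 − 0.3272) = 0.370

0.370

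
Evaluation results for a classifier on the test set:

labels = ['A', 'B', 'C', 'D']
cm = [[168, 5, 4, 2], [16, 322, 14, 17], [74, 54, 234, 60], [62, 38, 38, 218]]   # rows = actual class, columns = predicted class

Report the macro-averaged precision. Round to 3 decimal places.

0.709

Per-class precision (TP/(TP+FP)):
  A: TP=168, FP=16+74+62=152 → 168/320 = 0.5250
  B: TP=322, FP=5+54+38=97 → 322/419 = 0.7685
  C: TP=234, FP=4+14+38=56 → 234/290 = 0.8069
  D: TP=218, FP=2+17+60=79 → 218/297 = 0.7340
Macro-precision = mean = (0.5250 + 0.7685 + 0.8069 + 0.7340) / 4 = 0.709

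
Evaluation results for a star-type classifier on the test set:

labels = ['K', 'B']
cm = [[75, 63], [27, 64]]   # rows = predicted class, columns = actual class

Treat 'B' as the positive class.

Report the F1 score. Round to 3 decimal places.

0.587

Precision = TP/(TP+FP) = 64/91 = 0.7033
Recall = TP/(TP+FN) = 64/127 = 0.5039
F1 = 2·TP/(2·TP+FP+FN) = 128/218 = 0.587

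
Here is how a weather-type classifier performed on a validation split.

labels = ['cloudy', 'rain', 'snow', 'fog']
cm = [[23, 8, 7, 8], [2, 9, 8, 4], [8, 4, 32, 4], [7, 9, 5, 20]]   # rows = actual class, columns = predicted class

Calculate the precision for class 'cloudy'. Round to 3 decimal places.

precision = TP/(TP+FP).
cloudy: TP=23, FP=2+8+7=17 → 23/40 = 0.5750

0.575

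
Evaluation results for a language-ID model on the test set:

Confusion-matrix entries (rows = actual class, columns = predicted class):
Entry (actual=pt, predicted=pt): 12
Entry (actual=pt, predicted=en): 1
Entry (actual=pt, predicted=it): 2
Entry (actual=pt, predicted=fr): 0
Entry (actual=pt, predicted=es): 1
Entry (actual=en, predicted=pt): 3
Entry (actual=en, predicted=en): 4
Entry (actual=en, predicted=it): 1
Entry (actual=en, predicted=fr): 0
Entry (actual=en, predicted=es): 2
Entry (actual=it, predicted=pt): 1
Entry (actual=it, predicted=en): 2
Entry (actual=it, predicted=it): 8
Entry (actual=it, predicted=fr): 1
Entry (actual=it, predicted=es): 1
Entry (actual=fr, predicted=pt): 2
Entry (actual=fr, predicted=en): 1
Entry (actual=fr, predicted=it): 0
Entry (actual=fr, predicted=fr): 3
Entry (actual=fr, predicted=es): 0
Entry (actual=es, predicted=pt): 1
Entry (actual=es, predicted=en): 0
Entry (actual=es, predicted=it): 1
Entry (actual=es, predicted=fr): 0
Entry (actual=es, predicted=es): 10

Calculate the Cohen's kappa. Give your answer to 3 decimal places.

0.547

Observed agreement pₒ = trace/N = 37/57 = 0.6491
Expected agreement pₑ = Σ (rowᵢ·colᵢ)/N² = (16·19 + 10·8 + 13·12 + 6·4 + 12·14)/57² = 0.2253
κ = (pₒ − pₑ)/(1 − pₑ) = (0.6491 − 0.2253)/(1 − 0.2253) = 0.547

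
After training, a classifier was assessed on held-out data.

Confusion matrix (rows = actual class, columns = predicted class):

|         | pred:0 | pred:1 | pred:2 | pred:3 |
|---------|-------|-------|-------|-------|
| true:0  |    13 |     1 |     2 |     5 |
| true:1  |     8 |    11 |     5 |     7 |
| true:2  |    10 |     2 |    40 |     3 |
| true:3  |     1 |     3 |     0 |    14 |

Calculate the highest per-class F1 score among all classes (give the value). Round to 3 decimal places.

0.784

Per-class F1 score (2·TP/(2·TP+FP+FN)):
  0: TP=13, FP=8+10+1=19, FN=1+2+5=8 → 26/53 = 0.4906
  1: TP=11, FP=1+2+3=6, FN=8+5+7=20 → 22/48 = 0.4583
  2: TP=40, FP=2+5+0=7, FN=10+2+3=15 → 80/102 = 0.7843
  3: TP=14, FP=5+7+3=15, FN=1+3+0=4 → 28/47 = 0.5957
Highest is class '2' with F1 score = 0.784.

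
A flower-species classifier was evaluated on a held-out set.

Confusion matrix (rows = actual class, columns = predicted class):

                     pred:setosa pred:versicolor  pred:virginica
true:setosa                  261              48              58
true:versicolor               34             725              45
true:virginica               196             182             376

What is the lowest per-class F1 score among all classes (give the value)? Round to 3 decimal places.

Per-class F1 score (2·TP/(2·TP+FP+FN)):
  setosa: TP=261, FP=34+196=230, FN=48+58=106 → 522/858 = 0.6084
  versicolor: TP=725, FP=48+182=230, FN=34+45=79 → 1450/1759 = 0.8243
  virginica: TP=376, FP=58+45=103, FN=196+182=378 → 752/1233 = 0.6099
Lowest is class 'setosa' with F1 score = 0.608.

0.608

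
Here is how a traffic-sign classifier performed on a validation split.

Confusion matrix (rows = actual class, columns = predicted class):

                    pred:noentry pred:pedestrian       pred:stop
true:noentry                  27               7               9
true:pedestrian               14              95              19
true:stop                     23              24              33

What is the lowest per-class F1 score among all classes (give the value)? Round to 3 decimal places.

0.468

Per-class F1 score (2·TP/(2·TP+FP+FN)):
  noentry: TP=27, FP=14+23=37, FN=7+9=16 → 54/107 = 0.5047
  pedestrian: TP=95, FP=7+24=31, FN=14+19=33 → 190/254 = 0.7480
  stop: TP=33, FP=9+19=28, FN=23+24=47 → 66/141 = 0.4681
Lowest is class 'stop' with F1 score = 0.468.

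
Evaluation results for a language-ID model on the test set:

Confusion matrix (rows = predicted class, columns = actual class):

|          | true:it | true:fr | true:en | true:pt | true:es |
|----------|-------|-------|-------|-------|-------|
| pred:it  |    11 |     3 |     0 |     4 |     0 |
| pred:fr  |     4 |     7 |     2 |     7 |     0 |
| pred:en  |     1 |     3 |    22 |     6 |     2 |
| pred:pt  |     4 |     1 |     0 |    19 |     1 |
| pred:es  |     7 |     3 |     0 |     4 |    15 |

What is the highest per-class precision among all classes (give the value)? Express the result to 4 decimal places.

0.7600

Per-class precision (TP/(TP+FP)):
  it: TP=11, FP=3+0+4+0=7 → 11/18 = 0.61111
  fr: TP=7, FP=4+2+7+0=13 → 7/20 = 0.35000
  en: TP=22, FP=1+3+6+2=12 → 22/34 = 0.64706
  pt: TP=19, FP=4+1+0+1=6 → 19/25 = 0.76000
  es: TP=15, FP=7+3+0+4=14 → 15/29 = 0.51724
Highest is class 'pt' with precision = 0.7600.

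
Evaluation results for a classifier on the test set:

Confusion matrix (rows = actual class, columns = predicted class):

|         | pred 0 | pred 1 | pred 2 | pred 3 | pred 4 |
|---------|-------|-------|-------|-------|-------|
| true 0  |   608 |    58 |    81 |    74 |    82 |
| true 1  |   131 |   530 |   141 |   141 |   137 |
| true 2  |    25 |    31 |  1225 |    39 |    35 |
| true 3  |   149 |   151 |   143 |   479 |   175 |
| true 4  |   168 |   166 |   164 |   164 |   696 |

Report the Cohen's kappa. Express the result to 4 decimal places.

0.5104

Observed agreement pₒ = trace/N = 3538/5793 = 0.61074
Expected agreement pₑ = Σ (rowᵢ·colᵢ)/N² = (903·1081 + 1080·936 + 1355·1754 + 1097·897 + 1358·1125)/5793² = 0.20488
κ = (pₒ − pₑ)/(1 − pₑ) = (0.61074 − 0.20488)/(1 − 0.20488) = 0.5104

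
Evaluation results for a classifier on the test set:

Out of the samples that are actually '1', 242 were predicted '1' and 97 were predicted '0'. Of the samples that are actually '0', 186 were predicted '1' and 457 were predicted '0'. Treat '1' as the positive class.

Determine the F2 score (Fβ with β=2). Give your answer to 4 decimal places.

Fβ = (1+β²)·TP / ((1+β²)·TP + β²·FN + FP), with β²=4
= 5·242 / (5·242 + 4·97 + 186) = 0.6783

0.6783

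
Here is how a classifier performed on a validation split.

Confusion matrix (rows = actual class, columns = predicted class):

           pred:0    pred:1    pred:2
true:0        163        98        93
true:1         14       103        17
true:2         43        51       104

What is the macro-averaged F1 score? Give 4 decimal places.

Per-class F1 score (2·TP/(2·TP+FP+FN)):
  0: TP=163, FP=14+43=57, FN=98+93=191 → 326/574 = 0.56794
  1: TP=103, FP=98+51=149, FN=14+17=31 → 206/386 = 0.53368
  2: TP=104, FP=93+17=110, FN=43+51=94 → 208/412 = 0.50485
Macro-F1 score = mean = (0.56794 + 0.53368 + 0.50485) / 3 = 0.5355

0.5355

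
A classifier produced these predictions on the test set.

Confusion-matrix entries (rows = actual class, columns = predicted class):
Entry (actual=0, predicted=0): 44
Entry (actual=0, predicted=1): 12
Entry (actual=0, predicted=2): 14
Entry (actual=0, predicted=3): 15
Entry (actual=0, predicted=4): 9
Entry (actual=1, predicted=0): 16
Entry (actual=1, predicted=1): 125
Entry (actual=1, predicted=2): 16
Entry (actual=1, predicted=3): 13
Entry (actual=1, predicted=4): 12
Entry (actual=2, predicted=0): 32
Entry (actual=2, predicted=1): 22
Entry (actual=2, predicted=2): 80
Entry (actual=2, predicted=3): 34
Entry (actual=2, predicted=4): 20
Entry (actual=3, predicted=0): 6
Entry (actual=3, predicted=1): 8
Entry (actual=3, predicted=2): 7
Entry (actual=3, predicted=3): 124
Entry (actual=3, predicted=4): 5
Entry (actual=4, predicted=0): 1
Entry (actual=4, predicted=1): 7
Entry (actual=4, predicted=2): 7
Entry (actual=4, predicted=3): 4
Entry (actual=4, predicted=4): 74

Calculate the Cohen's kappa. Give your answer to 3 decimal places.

0.536

Observed agreement pₒ = trace/N = 447/707 = 0.6322
Expected agreement pₑ = Σ (rowᵢ·colᵢ)/N² = (94·99 + 182·174 + 188·124 + 150·190 + 93·120)/707² = 0.2080
κ = (pₒ − pₑ)/(1 − pₑ) = (0.6322 − 0.2080)/(1 − 0.2080) = 0.536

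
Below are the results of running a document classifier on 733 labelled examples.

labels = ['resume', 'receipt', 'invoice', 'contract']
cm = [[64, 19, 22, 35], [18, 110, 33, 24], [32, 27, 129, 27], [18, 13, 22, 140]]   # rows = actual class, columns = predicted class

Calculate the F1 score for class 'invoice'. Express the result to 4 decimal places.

0.6128

F1 score = 2·TP/(2·TP+FP+FN).
invoice: TP=129, FP=22+33+22=77, FN=32+27+27=86 → 258/421 = 0.61283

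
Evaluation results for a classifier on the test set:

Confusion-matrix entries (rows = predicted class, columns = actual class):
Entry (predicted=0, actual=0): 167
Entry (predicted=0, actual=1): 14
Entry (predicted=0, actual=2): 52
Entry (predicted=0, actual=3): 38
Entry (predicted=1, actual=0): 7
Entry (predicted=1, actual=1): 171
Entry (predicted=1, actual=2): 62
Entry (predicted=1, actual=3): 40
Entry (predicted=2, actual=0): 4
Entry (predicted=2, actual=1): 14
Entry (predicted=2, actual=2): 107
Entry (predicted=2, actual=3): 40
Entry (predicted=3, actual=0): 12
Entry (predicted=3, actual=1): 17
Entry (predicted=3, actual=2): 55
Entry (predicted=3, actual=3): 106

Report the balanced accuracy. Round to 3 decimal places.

0.633

Balanced accuracy = mean of per-class recall.
  0: recall = 167/190 = 0.8789
  1: recall = 171/216 = 0.7917
  2: recall = 107/276 = 0.3877
  3: recall = 106/224 = 0.4732
Mean = (0.8789 + 0.7917 + 0.3877 + 0.4732) / 4 = 0.633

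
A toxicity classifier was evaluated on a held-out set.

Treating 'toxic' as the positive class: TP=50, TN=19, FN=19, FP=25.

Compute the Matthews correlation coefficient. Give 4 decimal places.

0.1615

MCC = (TP·TN − FP·FN) / √((TP+FP)(TP+FN)(TN+FP)(TN+FN))
Numerator = 50·19 − 25·19 = 475
Denominator = √(75·69·44·38) = √8652600 = 2941.5302
MCC = 475 / 2941.5302 = 0.1615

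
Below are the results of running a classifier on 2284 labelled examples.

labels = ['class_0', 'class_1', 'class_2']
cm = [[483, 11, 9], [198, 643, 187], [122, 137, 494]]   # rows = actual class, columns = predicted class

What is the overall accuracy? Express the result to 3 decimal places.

Accuracy = trace / total = (483+643+494=1620) / 2284 = 1620/2284 = 0.709

0.709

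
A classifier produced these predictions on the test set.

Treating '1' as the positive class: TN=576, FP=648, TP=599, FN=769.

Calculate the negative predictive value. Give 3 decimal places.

NPV = TN/(TN+FN) = 576/(576+769) = 0.428

0.428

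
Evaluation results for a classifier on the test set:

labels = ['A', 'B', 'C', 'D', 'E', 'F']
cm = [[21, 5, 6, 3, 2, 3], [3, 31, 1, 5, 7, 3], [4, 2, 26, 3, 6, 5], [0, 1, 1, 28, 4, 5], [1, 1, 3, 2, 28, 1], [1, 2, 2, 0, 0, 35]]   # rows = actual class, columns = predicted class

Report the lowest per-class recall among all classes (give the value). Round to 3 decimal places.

0.525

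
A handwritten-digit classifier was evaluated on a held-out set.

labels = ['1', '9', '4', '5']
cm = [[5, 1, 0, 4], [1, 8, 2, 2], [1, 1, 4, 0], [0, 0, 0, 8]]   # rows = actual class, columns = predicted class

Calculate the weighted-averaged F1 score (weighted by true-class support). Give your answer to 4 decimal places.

0.6688

Per-class F1 score (2·TP/(2·TP+FP+FN)):
  1: TP=5, FP=1+1+0=2, FN=1+0+4=5 → 10/17 = 0.58824
  9: TP=8, FP=1+1+0=2, FN=1+2+2=5 → 16/23 = 0.69565
  4: TP=4, FP=0+2+0=2, FN=1+1+0=2 → 8/12 = 0.66667
  5: TP=8, FP=4+2+0=6, FN=0+0+0=0 → 16/22 = 0.72727
Weighted-F1 score = Σ (supportᵢ/N)·F1 scoreᵢ with N=37: (10/37)·0.58824 + (13/37)·0.69565 + (6/37)·0.66667 + (8/37)·0.72727 = 0.6688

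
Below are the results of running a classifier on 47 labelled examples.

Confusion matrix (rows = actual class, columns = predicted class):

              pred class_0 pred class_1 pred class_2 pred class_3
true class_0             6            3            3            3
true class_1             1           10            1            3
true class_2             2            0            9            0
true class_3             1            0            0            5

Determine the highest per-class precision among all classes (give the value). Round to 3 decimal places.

Per-class precision (TP/(TP+FP)):
  class_0: TP=6, FP=1+2+1=4 → 6/10 = 0.6000
  class_1: TP=10, FP=3+0+0=3 → 10/13 = 0.7692
  class_2: TP=9, FP=3+1+0=4 → 9/13 = 0.6923
  class_3: TP=5, FP=3+3+0=6 → 5/11 = 0.4545
Highest is class 'class_1' with precision = 0.769.

0.769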